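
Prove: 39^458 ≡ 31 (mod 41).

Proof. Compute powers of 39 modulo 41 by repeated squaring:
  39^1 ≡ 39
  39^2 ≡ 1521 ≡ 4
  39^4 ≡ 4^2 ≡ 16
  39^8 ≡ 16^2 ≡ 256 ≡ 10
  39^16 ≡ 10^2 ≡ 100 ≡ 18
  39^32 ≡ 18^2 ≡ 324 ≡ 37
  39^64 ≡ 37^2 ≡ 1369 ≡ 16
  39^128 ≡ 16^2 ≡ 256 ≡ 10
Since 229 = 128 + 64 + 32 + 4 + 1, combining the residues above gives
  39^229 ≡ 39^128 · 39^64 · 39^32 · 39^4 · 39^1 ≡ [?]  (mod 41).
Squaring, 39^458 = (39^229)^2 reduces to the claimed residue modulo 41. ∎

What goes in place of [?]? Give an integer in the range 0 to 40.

21

39^128 · 39^64 · 39^32 · 39^4 · 39^1 ≡ 10 · 16 · 37 · 16 · 39 = 3694080.
3694080 mod 41 = 21, so 39^229 ≡ 21 (mod 41).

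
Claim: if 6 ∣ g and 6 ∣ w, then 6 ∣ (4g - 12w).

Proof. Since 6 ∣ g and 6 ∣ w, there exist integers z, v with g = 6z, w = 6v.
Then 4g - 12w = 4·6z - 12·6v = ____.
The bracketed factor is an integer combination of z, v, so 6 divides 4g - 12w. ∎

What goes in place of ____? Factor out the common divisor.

6(-12v + 4z)

Pull the common 6 out of every term: 4·6z - 12·6v = 6(-12v + 4z).
-12v + 4z is an integer, which exhibits the divisibility.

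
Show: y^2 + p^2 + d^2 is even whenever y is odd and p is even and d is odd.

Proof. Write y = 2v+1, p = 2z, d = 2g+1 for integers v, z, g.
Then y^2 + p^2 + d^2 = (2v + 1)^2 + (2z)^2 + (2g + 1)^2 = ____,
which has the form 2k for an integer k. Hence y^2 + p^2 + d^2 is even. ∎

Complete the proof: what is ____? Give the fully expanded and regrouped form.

Expanding: (2v + 1)^2 + (2z)^2 + (2g + 1)^2 = 4g^2 + 4g + 4v^2 + 4v + 4z^2 + 2.
Every term is even; pulling out the factor of 2 gives 2(2g^2 + 2g + 2v^2 + 2v + 2z^2 + 1).

2(2g^2 + 2g + 2v^2 + 2v + 2z^2 + 1)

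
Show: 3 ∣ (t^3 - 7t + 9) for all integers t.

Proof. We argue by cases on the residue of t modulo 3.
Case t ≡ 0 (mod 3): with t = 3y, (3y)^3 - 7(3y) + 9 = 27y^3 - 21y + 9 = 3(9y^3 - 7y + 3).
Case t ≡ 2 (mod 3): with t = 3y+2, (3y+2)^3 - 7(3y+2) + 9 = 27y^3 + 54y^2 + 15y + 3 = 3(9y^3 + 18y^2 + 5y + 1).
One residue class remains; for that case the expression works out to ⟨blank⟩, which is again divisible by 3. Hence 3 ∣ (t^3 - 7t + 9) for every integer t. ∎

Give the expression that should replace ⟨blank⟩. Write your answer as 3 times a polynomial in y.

3(9y^3 + 9y^2 - 4y + 1)

Only t ≡ 1 (mod 3) is unaccounted for. Put t = 3y+1:
(3y+1)^3 - 7(3y+1) + 9 expands to 27y^3 + 27y^2 - 12y + 3,
and factoring out 3 leaves 3(9y^3 + 9y^2 - 4y + 1).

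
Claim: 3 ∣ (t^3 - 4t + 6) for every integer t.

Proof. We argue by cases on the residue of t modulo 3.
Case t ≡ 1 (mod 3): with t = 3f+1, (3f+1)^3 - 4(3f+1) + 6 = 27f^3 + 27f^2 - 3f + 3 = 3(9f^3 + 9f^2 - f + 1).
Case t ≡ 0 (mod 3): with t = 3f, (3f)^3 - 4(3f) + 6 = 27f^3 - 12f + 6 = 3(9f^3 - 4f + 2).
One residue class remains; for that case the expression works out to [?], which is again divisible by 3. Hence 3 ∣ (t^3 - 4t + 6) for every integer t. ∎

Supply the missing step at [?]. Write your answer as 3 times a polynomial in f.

3(9f^3 + 18f^2 + 8f + 2)

The residues treated are {1, 0}, so the missing case is t ≡ 2 (mod 3); write t = 3f+2.
Then (3f+2)^3 - 4(3f+2) + 6 = 27f^3 + 54f^2 + 24f + 6 = 3(9f^3 + 18f^2 + 8f + 2).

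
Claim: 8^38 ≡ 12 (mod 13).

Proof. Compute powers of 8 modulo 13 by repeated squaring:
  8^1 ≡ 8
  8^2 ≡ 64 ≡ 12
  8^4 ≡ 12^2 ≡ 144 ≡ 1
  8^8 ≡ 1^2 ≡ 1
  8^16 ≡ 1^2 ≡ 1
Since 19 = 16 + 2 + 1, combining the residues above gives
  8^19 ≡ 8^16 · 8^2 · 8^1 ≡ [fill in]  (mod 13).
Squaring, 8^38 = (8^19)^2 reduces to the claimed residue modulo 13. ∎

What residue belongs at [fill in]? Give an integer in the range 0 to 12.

5

8^16 · 8^2 · 8^1 ≡ 1 · 12 · 8 = 96.
96 mod 13 = 5, so 8^19 ≡ 5 (mod 13).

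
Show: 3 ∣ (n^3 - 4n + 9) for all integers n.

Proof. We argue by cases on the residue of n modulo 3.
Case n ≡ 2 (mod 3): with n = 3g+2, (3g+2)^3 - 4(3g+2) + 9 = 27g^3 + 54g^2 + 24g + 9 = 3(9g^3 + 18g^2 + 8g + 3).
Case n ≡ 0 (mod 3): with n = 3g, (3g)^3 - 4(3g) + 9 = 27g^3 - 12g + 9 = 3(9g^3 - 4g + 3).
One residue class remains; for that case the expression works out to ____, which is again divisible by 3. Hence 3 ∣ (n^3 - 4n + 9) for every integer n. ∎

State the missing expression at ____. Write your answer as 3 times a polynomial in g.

The residues treated are {2, 0}, so the missing case is n ≡ 1 (mod 3); write n = 3g+1.
Then (3g+1)^3 - 4(3g+1) + 9 = 27g^3 + 27g^2 - 3g + 6 = 3(9g^3 + 9g^2 - g + 2).

3(9g^3 + 9g^2 - g + 2)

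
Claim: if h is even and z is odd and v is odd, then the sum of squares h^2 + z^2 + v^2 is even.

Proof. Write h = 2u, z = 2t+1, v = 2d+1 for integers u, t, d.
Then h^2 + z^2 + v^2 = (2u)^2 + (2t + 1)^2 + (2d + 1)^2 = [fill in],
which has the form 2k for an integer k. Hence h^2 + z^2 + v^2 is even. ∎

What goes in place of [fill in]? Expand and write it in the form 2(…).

Expanding: (2u)^2 + (2t + 1)^2 + (2d + 1)^2 = 4d^2 + 4d + 4t^2 + 4t + 4u^2 + 2.
Every term is even; pulling out the factor of 2 gives 2(2d^2 + 2d + 2t^2 + 2t + 2u^2 + 1).

2(2d^2 + 2d + 2t^2 + 2t + 2u^2 + 1)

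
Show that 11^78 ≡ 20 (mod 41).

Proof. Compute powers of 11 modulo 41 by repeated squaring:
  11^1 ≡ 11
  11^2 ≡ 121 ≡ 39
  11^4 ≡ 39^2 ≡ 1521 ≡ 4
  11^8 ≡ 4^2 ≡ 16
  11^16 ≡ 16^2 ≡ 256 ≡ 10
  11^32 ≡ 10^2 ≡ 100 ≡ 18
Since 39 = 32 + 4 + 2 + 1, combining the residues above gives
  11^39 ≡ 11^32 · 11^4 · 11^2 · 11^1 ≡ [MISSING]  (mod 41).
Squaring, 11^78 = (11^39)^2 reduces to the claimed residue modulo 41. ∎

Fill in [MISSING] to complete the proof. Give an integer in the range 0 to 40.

15

Multiply the listed residues: 18 · 4 · 39 · 11 = 72 → 2808 → 30888.
Reducing modulo 41: 30888 = 753·41 + 15, so 11^39 ≡ 15.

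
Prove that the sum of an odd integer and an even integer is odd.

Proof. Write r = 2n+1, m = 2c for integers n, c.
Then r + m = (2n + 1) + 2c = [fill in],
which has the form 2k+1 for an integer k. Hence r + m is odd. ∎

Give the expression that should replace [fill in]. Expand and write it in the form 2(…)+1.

2(c + n) + 1

(2n + 1) + 2c = 2c + 2n + 1
= 2(c + n) + 1.
Since c + n is an integer, the sum is of the form 2k+1 for an integer k.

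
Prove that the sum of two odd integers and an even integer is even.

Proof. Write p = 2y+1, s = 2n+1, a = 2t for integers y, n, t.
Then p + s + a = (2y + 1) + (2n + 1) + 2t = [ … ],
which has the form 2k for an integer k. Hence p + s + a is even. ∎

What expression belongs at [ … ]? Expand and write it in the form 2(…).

Expanding: (2y + 1) + (2n + 1) + 2t = 2n + 2t + 2y + 2.
Every term is even; pulling out the factor of 2 gives 2(n + t + y + 1).

2(n + t + y + 1)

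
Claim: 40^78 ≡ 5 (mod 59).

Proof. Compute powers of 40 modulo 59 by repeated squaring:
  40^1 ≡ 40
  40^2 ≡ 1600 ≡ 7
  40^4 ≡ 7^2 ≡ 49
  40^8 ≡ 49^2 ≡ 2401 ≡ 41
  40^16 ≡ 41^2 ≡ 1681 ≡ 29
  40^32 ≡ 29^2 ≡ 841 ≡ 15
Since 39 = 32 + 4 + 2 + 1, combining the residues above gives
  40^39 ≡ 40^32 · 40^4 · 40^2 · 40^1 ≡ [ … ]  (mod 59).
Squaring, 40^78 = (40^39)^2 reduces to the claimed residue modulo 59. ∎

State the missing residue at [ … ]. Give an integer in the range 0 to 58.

8

40^32 · 40^4 · 40^2 · 40^1 ≡ 15 · 49 · 7 · 40 = 205800.
205800 mod 59 = 8, so 40^39 ≡ 8 (mod 59).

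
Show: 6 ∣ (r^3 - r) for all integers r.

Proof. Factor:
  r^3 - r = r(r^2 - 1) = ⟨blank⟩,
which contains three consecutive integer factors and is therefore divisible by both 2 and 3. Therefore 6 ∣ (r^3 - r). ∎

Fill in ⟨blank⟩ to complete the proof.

(r - 1)r(r + 1)

r(r^2 - 1) = r(r - 1)(r + 1) = (r - 1)r(r + 1).
These three factors are consecutive integers, so their product is divisible by 6.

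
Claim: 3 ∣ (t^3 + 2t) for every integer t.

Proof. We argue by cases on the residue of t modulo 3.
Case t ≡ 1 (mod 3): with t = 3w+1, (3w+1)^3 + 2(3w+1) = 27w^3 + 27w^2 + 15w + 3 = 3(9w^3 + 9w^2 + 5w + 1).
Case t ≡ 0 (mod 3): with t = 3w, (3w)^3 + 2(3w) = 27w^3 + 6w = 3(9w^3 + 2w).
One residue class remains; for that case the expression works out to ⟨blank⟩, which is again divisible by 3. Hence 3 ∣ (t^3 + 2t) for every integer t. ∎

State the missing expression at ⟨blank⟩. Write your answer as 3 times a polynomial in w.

The residues treated are {1, 0}, so the missing case is t ≡ 2 (mod 3); write t = 3w+2.
Then (3w+2)^3 + 2(3w+2) = 27w^3 + 54w^2 + 42w + 12 = 3(9w^3 + 18w^2 + 14w + 4).

3(9w^3 + 18w^2 + 14w + 4)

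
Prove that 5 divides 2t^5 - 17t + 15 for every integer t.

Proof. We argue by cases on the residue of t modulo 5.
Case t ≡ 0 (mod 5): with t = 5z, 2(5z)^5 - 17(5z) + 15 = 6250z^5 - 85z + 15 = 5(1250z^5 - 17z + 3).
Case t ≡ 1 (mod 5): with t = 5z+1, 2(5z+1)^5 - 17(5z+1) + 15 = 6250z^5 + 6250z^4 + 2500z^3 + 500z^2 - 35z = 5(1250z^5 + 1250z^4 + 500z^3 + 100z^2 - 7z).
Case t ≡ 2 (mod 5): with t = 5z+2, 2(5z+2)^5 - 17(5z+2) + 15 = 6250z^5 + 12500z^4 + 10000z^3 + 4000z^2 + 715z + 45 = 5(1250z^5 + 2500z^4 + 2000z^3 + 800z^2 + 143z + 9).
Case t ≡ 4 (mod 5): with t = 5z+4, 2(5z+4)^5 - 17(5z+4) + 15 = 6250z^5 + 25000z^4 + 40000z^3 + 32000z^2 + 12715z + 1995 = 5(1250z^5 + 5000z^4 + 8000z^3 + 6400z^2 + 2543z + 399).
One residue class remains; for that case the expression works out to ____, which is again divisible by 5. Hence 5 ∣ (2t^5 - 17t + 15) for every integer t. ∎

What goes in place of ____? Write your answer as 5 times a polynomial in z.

Only t ≡ 3 (mod 5) is unaccounted for. Put t = 5z+3:
2(5z+3)^5 - 17(5z+3) + 15 expands to 6250z^5 + 18750z^4 + 22500z^3 + 13500z^2 + 3965z + 450,
and factoring out 5 leaves 5(1250z^5 + 3750z^4 + 4500z^3 + 2700z^2 + 793z + 90).

5(1250z^5 + 3750z^4 + 4500z^3 + 2700z^2 + 793z + 90)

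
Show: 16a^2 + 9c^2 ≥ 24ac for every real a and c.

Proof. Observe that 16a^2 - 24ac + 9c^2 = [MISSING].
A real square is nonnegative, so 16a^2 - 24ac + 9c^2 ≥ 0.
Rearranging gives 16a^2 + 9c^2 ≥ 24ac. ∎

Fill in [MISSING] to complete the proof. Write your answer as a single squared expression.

(4a - 3c)^2

The leading and trailing coefficients are 4^2 and 3^2, and 24 = 2·4·3, so the trinomial is (4a - 3c)^2.
Hence 16a^2 - 24ac + 9c^2 ≥ 0.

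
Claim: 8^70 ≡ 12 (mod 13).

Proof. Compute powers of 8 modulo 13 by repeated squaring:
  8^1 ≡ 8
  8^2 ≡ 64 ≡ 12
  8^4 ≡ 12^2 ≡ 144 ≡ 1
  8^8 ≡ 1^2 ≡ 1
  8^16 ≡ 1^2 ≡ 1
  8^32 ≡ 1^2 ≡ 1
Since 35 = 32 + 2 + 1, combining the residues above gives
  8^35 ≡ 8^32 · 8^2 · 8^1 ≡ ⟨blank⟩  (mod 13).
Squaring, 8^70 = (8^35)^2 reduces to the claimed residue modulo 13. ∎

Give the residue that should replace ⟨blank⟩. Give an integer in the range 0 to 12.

8^32 · 8^2 · 8^1 ≡ 1 · 12 · 8 = 96.
96 mod 13 = 5, so 8^35 ≡ 5 (mod 13).

5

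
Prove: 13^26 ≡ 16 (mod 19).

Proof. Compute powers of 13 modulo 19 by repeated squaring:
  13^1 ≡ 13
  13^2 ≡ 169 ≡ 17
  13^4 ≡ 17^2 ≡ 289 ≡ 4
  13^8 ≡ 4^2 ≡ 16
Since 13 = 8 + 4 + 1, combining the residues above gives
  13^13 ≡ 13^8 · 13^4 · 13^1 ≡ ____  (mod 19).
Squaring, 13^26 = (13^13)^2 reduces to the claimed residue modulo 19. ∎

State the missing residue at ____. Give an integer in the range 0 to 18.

15

13^8 · 13^4 · 13^1 ≡ 16 · 4 · 13 = 832.
832 mod 19 = 15, so 13^13 ≡ 15 (mod 19).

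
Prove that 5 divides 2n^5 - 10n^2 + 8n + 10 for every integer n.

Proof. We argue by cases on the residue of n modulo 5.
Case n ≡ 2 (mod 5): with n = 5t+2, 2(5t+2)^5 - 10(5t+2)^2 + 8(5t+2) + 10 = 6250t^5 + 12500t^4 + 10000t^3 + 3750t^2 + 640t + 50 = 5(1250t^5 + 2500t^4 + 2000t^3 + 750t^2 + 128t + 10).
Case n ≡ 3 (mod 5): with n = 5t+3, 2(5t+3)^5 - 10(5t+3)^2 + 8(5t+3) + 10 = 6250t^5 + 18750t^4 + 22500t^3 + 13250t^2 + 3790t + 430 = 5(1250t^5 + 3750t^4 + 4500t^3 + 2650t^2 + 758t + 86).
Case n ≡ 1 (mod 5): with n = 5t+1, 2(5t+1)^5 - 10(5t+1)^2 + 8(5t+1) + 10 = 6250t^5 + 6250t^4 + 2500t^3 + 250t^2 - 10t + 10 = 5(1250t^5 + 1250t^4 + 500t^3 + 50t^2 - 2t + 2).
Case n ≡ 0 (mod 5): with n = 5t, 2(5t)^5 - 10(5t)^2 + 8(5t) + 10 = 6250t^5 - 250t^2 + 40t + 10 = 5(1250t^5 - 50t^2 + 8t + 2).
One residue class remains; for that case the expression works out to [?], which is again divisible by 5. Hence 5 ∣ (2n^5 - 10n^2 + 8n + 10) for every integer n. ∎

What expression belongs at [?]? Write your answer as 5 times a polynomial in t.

Only n ≡ 4 (mod 5) is unaccounted for. Put n = 5t+4:
2(5t+4)^5 - 10(5t+4)^2 + 8(5t+4) + 10 expands to 6250t^5 + 25000t^4 + 40000t^3 + 31750t^2 + 12440t + 1930,
and factoring out 5 leaves 5(1250t^5 + 5000t^4 + 8000t^3 + 6350t^2 + 2488t + 386).

5(1250t^5 + 5000t^4 + 8000t^3 + 6350t^2 + 2488t + 386)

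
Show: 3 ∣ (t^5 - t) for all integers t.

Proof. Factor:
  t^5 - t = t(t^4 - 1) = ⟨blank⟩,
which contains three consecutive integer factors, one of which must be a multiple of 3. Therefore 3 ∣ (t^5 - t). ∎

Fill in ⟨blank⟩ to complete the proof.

t^4 - 1 = (t^2 - 1)(t^2 + 1), and t^2 - 1 = (t-1)(t+1).
So t(t^4 - 1) = (t - 1)t(t + 1)(t^2 + 1).

(t - 1)t(t + 1)(t^2 + 1)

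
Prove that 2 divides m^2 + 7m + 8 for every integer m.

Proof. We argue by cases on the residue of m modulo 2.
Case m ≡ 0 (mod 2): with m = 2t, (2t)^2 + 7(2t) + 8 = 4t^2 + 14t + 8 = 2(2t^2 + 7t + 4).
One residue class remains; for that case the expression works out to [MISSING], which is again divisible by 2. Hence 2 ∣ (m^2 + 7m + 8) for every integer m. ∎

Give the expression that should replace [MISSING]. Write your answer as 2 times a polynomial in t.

2(2t^2 + 9t + 8)

The residues treated are {0}, so the missing case is m ≡ 1 (mod 2); write m = 2t+1.
Then (2t+1)^2 + 7(2t+1) + 8 = 4t^2 + 18t + 16 = 2(2t^2 + 9t + 8).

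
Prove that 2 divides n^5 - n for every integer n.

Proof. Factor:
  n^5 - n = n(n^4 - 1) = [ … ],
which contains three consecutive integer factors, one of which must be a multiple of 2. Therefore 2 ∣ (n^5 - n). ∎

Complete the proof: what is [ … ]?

n^4 - 1 = (n^2 - 1)(n^2 + 1), and n^2 - 1 = (n-1)(n+1).
So n(n^4 - 1) = (n - 1)n(n + 1)(n^2 + 1).

(n - 1)n(n + 1)(n^2 + 1)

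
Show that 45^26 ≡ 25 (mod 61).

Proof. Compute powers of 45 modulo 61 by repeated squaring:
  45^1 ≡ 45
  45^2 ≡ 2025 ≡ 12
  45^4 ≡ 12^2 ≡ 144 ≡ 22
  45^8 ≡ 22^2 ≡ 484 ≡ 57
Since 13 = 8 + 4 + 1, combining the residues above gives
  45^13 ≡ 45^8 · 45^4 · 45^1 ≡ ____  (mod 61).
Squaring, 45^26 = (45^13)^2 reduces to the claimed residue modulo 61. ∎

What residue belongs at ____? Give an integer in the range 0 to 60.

5

45^8 · 45^4 · 45^1 ≡ 57 · 22 · 45 = 56430.
56430 mod 61 = 5, so 45^13 ≡ 5 (mod 61).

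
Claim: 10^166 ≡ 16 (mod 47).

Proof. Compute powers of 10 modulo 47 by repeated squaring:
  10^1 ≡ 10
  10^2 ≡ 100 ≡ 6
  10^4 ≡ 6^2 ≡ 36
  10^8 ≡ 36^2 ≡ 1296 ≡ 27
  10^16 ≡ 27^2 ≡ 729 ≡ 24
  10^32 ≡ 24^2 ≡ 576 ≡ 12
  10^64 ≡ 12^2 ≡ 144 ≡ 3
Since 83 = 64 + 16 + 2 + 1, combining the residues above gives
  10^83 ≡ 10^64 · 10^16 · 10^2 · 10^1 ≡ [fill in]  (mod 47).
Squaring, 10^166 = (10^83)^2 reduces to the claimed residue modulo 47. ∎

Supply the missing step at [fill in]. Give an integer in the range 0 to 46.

10^64 · 10^16 · 10^2 · 10^1 ≡ 3 · 24 · 6 · 10 = 4320.
4320 mod 47 = 43, so 10^83 ≡ 43 (mod 47).

43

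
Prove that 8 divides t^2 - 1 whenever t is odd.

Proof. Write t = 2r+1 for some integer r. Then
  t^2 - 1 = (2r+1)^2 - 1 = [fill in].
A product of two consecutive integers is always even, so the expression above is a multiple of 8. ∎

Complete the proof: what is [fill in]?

(2r+1)^2 - 1 = 4r^2 + 4r + 1 - 1 = 4r^2 + 4r = 4r(r+1).
Since r and r+1 are consecutive, r(r+1) is even, and 4·(even) is a multiple of 8.

4r(r + 1)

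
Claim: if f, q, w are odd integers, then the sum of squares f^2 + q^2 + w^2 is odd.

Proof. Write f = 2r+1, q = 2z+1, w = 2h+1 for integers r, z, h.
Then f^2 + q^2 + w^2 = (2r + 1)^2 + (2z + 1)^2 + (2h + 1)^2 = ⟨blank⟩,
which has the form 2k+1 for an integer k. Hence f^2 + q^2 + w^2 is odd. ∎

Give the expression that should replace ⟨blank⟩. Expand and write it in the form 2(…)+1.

2(2h^2 + 2h + 2r^2 + 2r + 2z^2 + 2z + 1) + 1

Expanding: (2r + 1)^2 + (2z + 1)^2 + (2h + 1)^2 = 4h^2 + 4h + 4r^2 + 4r + 4z^2 + 4z + 3.
Every term except the constant is even, so this is 2(2h^2 + 2h + 2r^2 + 2r + 2z^2 + 2z + 1) + 1,
and 2h^2 + 2h + 2r^2 + 2r + 2z^2 + 2z + 1 ∈ ℤ gives the required form.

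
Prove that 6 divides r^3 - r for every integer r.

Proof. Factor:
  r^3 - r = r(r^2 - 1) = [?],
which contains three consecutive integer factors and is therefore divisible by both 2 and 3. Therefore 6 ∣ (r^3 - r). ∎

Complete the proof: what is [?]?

r(r^2 - 1) = r(r - 1)(r + 1) = (r - 1)r(r + 1).
These three factors are consecutive integers, so their product is divisible by 6.

(r - 1)r(r + 1)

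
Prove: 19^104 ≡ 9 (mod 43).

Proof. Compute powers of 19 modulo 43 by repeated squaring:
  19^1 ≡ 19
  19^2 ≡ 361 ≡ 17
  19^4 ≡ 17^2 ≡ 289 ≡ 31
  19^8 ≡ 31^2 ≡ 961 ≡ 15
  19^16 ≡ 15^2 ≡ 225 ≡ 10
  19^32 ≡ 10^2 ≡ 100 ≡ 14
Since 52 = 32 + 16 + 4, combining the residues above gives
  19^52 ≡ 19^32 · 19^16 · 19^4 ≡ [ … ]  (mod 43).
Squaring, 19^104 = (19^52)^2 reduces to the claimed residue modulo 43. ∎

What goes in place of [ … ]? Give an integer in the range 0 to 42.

40

19^32 · 19^16 · 19^4 ≡ 14 · 10 · 31 = 4340.
4340 mod 43 = 40, so 19^52 ≡ 40 (mod 43).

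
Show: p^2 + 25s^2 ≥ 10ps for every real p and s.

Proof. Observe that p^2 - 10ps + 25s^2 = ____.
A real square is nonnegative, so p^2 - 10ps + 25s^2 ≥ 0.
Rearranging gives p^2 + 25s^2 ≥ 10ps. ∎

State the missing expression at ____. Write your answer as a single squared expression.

(p - 5s)^2

The leading and trailing coefficients are 1^2 and 5^2, and 10 = 2·1·5, so the trinomial is (p - 5s)^2.
Hence p^2 - 10ps + 25s^2 ≥ 0.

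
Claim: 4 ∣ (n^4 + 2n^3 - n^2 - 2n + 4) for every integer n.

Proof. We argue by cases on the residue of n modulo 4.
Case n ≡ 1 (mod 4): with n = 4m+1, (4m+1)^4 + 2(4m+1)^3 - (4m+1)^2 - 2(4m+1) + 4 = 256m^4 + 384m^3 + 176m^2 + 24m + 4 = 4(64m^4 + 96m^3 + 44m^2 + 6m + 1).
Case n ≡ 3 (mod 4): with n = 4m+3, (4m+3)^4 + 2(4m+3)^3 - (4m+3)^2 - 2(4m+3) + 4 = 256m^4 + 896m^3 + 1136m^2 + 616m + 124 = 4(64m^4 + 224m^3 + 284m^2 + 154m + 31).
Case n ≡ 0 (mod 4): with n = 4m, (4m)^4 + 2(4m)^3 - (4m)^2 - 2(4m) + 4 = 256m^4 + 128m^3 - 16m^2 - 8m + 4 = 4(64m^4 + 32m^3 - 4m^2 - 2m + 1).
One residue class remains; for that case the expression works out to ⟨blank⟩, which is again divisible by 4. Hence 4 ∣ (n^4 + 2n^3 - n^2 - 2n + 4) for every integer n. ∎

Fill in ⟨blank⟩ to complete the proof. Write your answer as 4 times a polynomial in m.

4(64m^4 + 160m^3 + 140m^2 + 50m + 7)

The residues treated are {1, 3, 0}, so the missing case is n ≡ 2 (mod 4); write n = 4m+2.
Then (4m+2)^4 + 2(4m+2)^3 - (4m+2)^2 - 2(4m+2) + 4 = 256m^4 + 640m^3 + 560m^2 + 200m + 28 = 4(64m^4 + 160m^3 + 140m^2 + 50m + 7).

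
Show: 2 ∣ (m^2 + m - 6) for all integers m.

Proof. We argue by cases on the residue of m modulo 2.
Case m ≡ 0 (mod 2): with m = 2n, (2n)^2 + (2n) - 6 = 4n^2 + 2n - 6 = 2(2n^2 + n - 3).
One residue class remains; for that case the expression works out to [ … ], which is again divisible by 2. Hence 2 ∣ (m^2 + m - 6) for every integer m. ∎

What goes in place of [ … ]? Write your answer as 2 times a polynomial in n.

The residues treated are {0}, so the missing case is m ≡ 1 (mod 2); write m = 2n+1.
Then (2n+1)^2 + (2n+1) - 6 = 4n^2 + 6n - 4 = 2(2n^2 + 3n - 2).

2(2n^2 + 3n - 2)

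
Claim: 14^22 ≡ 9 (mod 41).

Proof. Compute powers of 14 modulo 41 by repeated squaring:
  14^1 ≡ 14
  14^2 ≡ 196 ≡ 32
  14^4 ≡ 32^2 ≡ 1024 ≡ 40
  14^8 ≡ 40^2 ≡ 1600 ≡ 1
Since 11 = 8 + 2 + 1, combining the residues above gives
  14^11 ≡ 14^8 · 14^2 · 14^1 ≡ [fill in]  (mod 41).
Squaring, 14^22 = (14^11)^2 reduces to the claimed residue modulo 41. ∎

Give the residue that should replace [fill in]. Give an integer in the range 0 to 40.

14^8 · 14^2 · 14^1 ≡ 1 · 32 · 14 = 448.
448 mod 41 = 38, so 14^11 ≡ 38 (mod 41).

38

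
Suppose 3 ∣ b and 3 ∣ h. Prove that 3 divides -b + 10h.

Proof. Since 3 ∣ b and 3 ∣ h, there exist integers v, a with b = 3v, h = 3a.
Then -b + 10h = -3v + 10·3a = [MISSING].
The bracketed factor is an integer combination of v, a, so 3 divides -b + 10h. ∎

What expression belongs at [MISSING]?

3(10a - v)

Each term has a factor of 3: -3v + 10·3a = 3·(10a - v).
Since 10a - v is an integer, 3 ∣ (-b + 10h).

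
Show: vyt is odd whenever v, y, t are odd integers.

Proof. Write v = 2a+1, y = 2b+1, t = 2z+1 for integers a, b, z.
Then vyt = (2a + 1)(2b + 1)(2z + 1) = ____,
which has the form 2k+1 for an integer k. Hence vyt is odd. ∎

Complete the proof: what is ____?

Expanding: (2a + 1)(2b + 1)(2z + 1) = 8abz + 4ab + 4az + 2a + 4bz + 2b + 2z + 1.
Every term except the constant is even, so this is 2(4abz + 2ab + 2az + a + 2bz + b + z) + 1,
and 4abz + 2ab + 2az + a + 2bz + b + z ∈ ℤ gives the required form.

2(4abz + 2ab + 2az + a + 2bz + b + z) + 1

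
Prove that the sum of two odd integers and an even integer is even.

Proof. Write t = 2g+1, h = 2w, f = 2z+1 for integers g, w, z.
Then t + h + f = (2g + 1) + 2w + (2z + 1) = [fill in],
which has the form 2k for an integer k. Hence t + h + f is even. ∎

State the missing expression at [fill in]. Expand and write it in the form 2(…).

2(g + w + z + 1)

Expanding: (2g + 1) + 2w + (2z + 1) = 2g + 2w + 2z + 2.
Every term is even; pulling out the factor of 2 gives 2(g + w + z + 1).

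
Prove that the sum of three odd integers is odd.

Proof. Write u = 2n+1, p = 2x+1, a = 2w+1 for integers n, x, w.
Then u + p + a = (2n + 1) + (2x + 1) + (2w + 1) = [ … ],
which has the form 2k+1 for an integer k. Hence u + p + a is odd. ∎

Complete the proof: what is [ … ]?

Expanding: (2n + 1) + (2x + 1) + (2w + 1) = 2n + 2w + 2x + 3.
Every term except the constant is even, so this is 2(n + w + x + 1) + 1,
and n + w + x + 1 ∈ ℤ gives the required form.

2(n + w + x + 1) + 1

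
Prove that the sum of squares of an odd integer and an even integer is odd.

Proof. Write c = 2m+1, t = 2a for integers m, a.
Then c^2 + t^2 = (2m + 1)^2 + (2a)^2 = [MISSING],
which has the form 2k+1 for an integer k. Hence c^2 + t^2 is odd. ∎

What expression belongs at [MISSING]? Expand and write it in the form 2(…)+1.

(2m + 1)^2 + (2a)^2 = 4a^2 + 4m^2 + 4m + 1
= 2(2a^2 + 2m^2 + 2m) + 1.
Since 2a^2 + 2m^2 + 2m is an integer, the sum of squares is of the form 2k+1 for an integer k.

2(2a^2 + 2m^2 + 2m) + 1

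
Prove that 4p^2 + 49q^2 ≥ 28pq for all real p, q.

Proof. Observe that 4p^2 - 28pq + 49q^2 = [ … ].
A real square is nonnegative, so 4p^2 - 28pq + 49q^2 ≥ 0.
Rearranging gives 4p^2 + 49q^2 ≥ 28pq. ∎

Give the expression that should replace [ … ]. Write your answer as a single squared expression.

The leading and trailing coefficients are 2^2 and 7^2, and 28 = 2·2·7, so the trinomial is (2p - 7q)^2.
Hence 4p^2 - 28pq + 49q^2 ≥ 0.

(2p - 7q)^2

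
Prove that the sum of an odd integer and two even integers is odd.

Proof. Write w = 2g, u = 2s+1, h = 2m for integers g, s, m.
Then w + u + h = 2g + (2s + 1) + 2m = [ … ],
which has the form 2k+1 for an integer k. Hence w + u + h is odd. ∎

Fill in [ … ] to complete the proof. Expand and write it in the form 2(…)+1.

2(g + m + s) + 1

Expanding: 2g + (2s + 1) + 2m = 2g + 2m + 2s + 1.
Every term except the constant is even, so this is 2(g + m + s) + 1,
and g + m + s ∈ ℤ gives the required form.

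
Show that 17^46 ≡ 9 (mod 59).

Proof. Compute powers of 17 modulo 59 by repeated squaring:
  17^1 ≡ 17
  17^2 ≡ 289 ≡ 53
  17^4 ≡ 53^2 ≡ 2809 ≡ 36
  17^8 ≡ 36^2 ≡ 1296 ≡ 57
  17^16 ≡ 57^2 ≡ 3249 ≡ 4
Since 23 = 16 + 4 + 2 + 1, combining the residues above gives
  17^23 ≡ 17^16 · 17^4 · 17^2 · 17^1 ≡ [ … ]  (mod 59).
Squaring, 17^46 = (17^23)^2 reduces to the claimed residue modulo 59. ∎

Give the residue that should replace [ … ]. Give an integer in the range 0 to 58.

Multiply the listed residues: 4 · 36 · 53 · 17 = 144 → 7632 → 129744.
Reducing modulo 59: 129744 = 2199·59 + 3, so 17^23 ≡ 3.

3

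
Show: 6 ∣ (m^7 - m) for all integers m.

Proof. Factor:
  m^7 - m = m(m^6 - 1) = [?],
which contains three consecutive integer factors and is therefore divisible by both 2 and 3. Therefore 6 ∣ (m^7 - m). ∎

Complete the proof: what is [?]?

m^6 - 1 = (m^2 - 1)(m^4 + m^2 + 1), and m^2 - 1 = (m-1)(m+1).
So m(m^6 - 1) = (m - 1)m(m + 1)(m^4 + m^2 + 1).

(m - 1)m(m + 1)(m^4 + m^2 + 1)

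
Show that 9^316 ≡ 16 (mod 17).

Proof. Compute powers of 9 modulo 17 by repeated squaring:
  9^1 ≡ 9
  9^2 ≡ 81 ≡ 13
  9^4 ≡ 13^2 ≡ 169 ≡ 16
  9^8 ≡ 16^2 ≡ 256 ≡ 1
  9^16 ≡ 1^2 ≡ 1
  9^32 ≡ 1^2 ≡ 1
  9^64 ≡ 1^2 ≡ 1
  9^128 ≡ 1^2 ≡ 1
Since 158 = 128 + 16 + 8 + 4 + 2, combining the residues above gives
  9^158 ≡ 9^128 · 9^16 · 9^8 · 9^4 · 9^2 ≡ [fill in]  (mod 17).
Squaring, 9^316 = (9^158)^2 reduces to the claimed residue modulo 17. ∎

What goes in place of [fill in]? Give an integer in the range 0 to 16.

9^128 · 9^16 · 9^8 · 9^4 · 9^2 ≡ 1 · 1 · 1 · 16 · 13 = 208.
208 mod 17 = 4, so 9^158 ≡ 4 (mod 17).

4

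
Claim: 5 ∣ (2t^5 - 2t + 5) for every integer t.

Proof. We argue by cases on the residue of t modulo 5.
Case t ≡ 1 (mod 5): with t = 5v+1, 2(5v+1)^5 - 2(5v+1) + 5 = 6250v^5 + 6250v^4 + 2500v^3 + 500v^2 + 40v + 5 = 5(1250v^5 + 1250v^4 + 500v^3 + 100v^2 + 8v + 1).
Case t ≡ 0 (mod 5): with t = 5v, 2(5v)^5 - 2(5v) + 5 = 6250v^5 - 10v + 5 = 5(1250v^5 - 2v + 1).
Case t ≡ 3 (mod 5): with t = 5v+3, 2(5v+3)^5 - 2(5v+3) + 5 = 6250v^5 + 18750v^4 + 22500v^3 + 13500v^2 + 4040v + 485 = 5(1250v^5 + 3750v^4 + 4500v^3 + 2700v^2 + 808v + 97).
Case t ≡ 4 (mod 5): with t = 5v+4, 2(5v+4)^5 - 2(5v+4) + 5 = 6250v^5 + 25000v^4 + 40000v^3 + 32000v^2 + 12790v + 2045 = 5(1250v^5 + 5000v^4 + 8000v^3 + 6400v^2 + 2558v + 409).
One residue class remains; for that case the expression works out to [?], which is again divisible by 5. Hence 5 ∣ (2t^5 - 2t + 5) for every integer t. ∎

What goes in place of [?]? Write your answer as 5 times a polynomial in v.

5(1250v^5 + 2500v^4 + 2000v^3 + 800v^2 + 158v + 13)

Only t ≡ 2 (mod 5) is unaccounted for. Put t = 5v+2:
2(5v+2)^5 - 2(5v+2) + 5 expands to 6250v^5 + 12500v^4 + 10000v^3 + 4000v^2 + 790v + 65,
and factoring out 5 leaves 5(1250v^5 + 2500v^4 + 2000v^3 + 800v^2 + 158v + 13).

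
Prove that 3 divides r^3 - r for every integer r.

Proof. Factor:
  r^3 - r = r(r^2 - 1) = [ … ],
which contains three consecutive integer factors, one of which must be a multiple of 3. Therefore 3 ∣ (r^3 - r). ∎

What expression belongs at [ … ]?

(r - 1)r(r + 1)

r(r^2 - 1) = r(r - 1)(r + 1) = (r - 1)r(r + 1).
These three factors are consecutive integers, so their product is divisible by 3.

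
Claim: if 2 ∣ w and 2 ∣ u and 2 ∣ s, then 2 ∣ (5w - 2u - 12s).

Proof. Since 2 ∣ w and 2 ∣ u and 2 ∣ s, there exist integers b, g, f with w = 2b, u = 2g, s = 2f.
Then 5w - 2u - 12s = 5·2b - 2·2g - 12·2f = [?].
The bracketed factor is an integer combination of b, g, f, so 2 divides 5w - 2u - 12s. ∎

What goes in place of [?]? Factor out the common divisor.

2(5b - 12f - 2g)

Pull the common 2 out of every term: 5·2b - 2·2g - 12·2f = 2(5b - 12f - 2g).
5b - 12f - 2g is an integer, which exhibits the divisibility.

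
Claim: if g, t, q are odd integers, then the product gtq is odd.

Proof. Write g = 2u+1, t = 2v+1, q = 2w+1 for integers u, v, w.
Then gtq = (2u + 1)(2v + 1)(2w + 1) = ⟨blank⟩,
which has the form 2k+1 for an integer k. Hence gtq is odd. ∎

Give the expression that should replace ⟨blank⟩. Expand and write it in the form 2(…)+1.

Expanding: (2u + 1)(2v + 1)(2w + 1) = 8uvw + 4uv + 4uw + 2u + 4vw + 2v + 2w + 1.
Every term except the constant is even, so this is 2(4uvw + 2uv + 2uw + u + 2vw + v + w) + 1,
and 4uvw + 2uv + 2uw + u + 2vw + v + w ∈ ℤ gives the required form.

2(4uvw + 2uv + 2uw + u + 2vw + v + w) + 1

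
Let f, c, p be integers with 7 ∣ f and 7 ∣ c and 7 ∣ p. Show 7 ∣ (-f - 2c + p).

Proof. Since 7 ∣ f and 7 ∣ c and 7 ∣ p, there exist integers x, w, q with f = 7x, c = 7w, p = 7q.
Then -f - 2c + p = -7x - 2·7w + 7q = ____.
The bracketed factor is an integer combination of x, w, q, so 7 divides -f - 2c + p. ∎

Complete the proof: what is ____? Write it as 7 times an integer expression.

7(q - 2w - x)

Each term has a factor of 7: -7x - 2·7w + 7q = 7·(q - 2w - x).
Since q - 2w - x is an integer, 7 ∣ (-f - 2c + p).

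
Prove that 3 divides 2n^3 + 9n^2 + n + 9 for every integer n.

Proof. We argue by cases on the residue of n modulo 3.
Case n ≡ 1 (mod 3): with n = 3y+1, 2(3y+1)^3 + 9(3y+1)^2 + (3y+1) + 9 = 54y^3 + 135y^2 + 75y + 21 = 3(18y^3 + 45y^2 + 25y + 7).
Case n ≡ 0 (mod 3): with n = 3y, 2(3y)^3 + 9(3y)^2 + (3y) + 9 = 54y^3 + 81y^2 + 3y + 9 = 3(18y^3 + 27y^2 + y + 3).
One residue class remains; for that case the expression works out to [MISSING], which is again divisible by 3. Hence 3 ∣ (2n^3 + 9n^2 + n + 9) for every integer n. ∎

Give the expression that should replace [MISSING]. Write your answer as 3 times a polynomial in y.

The residues treated are {1, 0}, so the missing case is n ≡ 2 (mod 3); write n = 3y+2.
Then 2(3y+2)^3 + 9(3y+2)^2 + (3y+2) + 9 = 54y^3 + 189y^2 + 183y + 63 = 3(18y^3 + 63y^2 + 61y + 21).

3(18y^3 + 63y^2 + 61y + 21)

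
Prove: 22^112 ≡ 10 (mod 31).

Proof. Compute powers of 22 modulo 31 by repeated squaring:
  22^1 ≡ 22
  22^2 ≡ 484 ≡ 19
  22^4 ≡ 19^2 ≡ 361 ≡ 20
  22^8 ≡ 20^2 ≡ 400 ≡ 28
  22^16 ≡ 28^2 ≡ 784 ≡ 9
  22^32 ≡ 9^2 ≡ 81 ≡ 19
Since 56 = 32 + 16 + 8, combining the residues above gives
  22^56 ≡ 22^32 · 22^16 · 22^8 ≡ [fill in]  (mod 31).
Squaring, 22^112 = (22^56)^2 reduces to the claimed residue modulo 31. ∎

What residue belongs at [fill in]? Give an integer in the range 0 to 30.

14

Multiply the listed residues: 19 · 9 · 28 = 171 → 4788.
Reducing modulo 31: 4788 = 154·31 + 14, so 22^56 ≡ 14.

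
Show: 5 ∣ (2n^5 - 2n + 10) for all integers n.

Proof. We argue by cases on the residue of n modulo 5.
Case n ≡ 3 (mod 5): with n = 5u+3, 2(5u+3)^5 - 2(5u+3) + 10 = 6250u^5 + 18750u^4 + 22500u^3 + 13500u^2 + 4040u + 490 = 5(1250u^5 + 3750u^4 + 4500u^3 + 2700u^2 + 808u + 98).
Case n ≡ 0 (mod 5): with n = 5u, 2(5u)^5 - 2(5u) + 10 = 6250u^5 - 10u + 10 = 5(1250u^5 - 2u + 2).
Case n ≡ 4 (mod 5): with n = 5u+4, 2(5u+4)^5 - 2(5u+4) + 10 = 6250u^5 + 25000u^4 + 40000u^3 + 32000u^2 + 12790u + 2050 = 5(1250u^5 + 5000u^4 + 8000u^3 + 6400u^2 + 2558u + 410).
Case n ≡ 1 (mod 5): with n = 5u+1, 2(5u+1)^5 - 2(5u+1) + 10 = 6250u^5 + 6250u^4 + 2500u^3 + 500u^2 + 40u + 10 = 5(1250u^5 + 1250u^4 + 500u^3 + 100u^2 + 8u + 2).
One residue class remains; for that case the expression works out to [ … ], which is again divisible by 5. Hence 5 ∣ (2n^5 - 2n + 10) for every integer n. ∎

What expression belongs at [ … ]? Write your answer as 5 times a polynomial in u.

5(1250u^5 + 2500u^4 + 2000u^3 + 800u^2 + 158u + 14)

The residues treated are {3, 0, 4, 1}, so the missing case is n ≡ 2 (mod 5); write n = 5u+2.
Then 2(5u+2)^5 - 2(5u+2) + 10 = 6250u^5 + 12500u^4 + 10000u^3 + 4000u^2 + 790u + 70 = 5(1250u^5 + 2500u^4 + 2000u^3 + 800u^2 + 158u + 14).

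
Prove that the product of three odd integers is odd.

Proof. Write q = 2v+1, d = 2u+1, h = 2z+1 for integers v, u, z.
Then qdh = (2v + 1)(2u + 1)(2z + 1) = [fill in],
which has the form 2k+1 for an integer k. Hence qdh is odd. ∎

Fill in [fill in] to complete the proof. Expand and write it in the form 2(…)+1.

(2v + 1)(2u + 1)(2z + 1) = 8uvz + 4uv + 4uz + 2u + 4vz + 2v + 2z + 1
= 2(4uvz + 2uv + 2uz + u + 2vz + v + z) + 1.
Since 4uvz + 2uv + 2uz + u + 2vz + v + z is an integer, the product is of the form 2k+1 for an integer k.

2(4uvz + 2uv + 2uz + u + 2vz + v + z) + 1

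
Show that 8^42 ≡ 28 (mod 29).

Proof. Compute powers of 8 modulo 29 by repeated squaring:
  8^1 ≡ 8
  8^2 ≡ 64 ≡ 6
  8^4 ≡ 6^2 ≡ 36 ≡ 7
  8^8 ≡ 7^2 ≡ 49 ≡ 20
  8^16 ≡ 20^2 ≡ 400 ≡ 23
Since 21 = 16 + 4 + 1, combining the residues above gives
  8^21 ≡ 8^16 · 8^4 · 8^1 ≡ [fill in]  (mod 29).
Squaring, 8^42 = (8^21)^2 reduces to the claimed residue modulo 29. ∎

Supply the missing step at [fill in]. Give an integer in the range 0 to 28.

12

8^16 · 8^4 · 8^1 ≡ 23 · 7 · 8 = 1288.
1288 mod 29 = 12, so 8^21 ≡ 12 (mod 29).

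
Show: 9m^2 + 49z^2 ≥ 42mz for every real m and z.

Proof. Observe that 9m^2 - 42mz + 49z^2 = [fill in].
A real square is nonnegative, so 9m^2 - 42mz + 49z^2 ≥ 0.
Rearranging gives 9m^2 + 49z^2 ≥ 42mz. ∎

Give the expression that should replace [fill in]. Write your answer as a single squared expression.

(3m - 7z)^2

9m^2 - 42mz + 49z^2 is a perfect-square trinomial: the outer terms are (3m)^2 and (7z)^2, and the cross term is -2·3m·7z.
So 9m^2 - 42mz + 49z^2 = (3m - 7z)^2 ≥ 0.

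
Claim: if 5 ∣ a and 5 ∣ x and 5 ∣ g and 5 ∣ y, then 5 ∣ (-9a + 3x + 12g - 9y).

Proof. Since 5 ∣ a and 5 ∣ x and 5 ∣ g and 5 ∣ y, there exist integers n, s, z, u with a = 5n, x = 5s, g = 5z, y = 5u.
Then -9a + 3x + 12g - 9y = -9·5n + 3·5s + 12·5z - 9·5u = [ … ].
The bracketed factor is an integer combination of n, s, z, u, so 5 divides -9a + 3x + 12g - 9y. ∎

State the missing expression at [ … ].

Pull the common 5 out of every term: -9·5n + 3·5s + 12·5z - 9·5u = 5(-9n + 3s - 9u + 12z).
-9n + 3s - 9u + 12z is an integer, which exhibits the divisibility.

5(-9n + 3s - 9u + 12z)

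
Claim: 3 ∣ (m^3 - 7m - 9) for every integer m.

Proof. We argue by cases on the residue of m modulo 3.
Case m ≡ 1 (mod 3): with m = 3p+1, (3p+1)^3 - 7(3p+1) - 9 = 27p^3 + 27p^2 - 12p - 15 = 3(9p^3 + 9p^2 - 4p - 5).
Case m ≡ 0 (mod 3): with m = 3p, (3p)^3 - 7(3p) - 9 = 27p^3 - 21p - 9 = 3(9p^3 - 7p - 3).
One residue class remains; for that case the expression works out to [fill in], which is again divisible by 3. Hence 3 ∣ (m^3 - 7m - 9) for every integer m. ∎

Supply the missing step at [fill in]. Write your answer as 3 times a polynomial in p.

Only m ≡ 2 (mod 3) is unaccounted for. Put m = 3p+2:
(3p+2)^3 - 7(3p+2) - 9 expands to 27p^3 + 54p^2 + 15p - 15,
and factoring out 3 leaves 3(9p^3 + 18p^2 + 5p - 5).

3(9p^3 + 18p^2 + 5p - 5)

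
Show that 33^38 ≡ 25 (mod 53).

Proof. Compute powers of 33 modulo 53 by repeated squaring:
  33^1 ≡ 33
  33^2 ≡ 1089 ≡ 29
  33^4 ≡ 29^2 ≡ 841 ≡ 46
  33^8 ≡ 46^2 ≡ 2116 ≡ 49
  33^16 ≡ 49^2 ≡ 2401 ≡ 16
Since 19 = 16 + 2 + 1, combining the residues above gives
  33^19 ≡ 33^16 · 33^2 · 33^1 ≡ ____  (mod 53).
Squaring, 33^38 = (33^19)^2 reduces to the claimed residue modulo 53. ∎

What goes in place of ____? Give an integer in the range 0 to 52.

48

Multiply the listed residues: 16 · 29 · 33 = 464 → 15312.
Reducing modulo 53: 15312 = 288·53 + 48, so 33^19 ≡ 48.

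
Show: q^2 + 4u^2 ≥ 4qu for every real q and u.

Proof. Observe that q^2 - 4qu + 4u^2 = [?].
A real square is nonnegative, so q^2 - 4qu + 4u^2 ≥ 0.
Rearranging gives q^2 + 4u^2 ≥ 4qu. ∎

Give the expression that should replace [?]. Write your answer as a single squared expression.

q^2 - 4qu + 4u^2 is a perfect-square trinomial: the outer terms are (q)^2 and (2u)^2, and the cross term is -2·q·2u.
So q^2 - 4qu + 4u^2 = (q - 2u)^2 ≥ 0.

(q - 2u)^2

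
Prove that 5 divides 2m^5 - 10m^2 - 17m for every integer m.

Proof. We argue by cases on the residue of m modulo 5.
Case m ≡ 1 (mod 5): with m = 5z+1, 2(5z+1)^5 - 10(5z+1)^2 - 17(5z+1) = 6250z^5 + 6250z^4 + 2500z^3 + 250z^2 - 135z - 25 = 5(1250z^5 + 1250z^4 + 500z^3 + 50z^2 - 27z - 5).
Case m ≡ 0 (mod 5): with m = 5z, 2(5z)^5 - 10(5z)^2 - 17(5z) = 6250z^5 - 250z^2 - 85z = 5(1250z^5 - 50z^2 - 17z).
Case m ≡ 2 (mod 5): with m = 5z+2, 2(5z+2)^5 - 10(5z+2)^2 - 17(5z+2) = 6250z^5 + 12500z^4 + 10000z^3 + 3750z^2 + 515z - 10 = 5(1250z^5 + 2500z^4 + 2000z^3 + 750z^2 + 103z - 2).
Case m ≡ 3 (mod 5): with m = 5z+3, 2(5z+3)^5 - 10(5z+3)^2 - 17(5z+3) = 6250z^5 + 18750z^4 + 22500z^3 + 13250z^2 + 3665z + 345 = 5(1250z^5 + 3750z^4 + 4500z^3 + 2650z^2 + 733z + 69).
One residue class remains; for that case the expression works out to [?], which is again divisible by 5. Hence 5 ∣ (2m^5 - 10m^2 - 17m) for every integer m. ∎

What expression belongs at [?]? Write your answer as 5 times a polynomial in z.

Only m ≡ 4 (mod 5) is unaccounted for. Put m = 5z+4:
2(5z+4)^5 - 10(5z+4)^2 - 17(5z+4) expands to 6250z^5 + 25000z^4 + 40000z^3 + 31750z^2 + 12315z + 1820,
and factoring out 5 leaves 5(1250z^5 + 5000z^4 + 8000z^3 + 6350z^2 + 2463z + 364).

5(1250z^5 + 5000z^4 + 8000z^3 + 6350z^2 + 2463z + 364)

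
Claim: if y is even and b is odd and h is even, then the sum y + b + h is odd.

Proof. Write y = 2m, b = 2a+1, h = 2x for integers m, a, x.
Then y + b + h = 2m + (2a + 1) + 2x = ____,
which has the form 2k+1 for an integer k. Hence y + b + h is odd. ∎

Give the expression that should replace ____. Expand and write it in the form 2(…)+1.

2(a + m + x) + 1

2m + (2a + 1) + 2x = 2a + 2m + 2x + 1
= 2(a + m + x) + 1.
Since a + m + x is an integer, the sum is of the form 2k+1 for an integer k.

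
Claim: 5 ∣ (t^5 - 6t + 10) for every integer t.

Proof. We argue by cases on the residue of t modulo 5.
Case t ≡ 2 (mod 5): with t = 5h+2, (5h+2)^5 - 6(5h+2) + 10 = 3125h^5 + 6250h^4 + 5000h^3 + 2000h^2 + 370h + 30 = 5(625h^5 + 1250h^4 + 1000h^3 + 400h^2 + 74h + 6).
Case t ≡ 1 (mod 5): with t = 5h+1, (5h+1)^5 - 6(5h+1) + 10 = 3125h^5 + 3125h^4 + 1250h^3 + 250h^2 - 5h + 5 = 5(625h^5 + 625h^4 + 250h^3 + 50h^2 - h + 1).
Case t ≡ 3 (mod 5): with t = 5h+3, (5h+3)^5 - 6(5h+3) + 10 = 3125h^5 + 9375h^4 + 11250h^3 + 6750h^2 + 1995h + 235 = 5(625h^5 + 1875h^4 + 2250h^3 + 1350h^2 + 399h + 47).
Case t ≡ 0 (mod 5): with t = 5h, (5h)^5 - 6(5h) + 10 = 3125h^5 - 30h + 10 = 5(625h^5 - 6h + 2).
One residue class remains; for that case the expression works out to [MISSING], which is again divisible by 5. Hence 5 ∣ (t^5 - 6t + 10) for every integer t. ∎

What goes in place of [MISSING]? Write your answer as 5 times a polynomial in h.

5(625h^5 + 2500h^4 + 4000h^3 + 3200h^2 + 1274h + 202)

Only t ≡ 4 (mod 5) is unaccounted for. Put t = 5h+4:
(5h+4)^5 - 6(5h+4) + 10 expands to 3125h^5 + 12500h^4 + 20000h^3 + 16000h^2 + 6370h + 1010,
and factoring out 5 leaves 5(625h^5 + 2500h^4 + 4000h^3 + 3200h^2 + 1274h + 202).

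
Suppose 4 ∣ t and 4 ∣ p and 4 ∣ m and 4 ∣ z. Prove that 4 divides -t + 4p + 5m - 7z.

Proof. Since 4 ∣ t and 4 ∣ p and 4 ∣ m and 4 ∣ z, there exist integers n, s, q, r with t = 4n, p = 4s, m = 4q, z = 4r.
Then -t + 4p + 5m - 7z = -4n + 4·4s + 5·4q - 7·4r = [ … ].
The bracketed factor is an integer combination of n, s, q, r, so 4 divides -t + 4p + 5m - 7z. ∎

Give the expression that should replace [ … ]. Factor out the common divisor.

4(-n + 5q - 7r + 4s)

Pull the common 4 out of every term: -4n + 4·4s + 5·4q - 7·4r = 4(-n + 5q - 7r + 4s).
-n + 5q - 7r + 4s is an integer, which exhibits the divisibility.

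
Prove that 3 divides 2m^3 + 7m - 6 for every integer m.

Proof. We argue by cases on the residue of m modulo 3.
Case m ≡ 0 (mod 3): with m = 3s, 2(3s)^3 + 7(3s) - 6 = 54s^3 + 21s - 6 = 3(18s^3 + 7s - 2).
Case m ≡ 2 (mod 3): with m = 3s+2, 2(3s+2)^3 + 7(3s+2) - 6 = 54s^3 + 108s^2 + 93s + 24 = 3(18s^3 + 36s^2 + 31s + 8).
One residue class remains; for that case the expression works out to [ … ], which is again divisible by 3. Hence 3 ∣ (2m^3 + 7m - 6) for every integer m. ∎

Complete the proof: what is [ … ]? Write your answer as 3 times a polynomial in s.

3(18s^3 + 18s^2 + 13s + 1)

Only m ≡ 1 (mod 3) is unaccounted for. Put m = 3s+1:
2(3s+1)^3 + 7(3s+1) - 6 expands to 54s^3 + 54s^2 + 39s + 3,
and factoring out 3 leaves 3(18s^3 + 18s^2 + 13s + 1).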